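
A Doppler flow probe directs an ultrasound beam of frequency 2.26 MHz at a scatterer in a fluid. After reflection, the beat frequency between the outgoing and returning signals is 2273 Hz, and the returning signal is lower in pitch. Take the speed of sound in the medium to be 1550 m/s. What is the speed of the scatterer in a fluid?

Double Doppler shift off a moving reflector: f₂ = f₀ · (v + u)/(v − u) (u > 0 toward emitter).
Returning signal is lower, so f₂ = f₀ − Δf = 2260000 − 2273 = 2257727 Hz.
Rearranging, u = v · (f₂ − f₀)/(f₂ + f₀) = 1550 × -2273/4517727 ≈ -0.78 m/s.
So the scatterer in a fluid is moving at 0.78 m/s away from the emitter.

0.78 m/s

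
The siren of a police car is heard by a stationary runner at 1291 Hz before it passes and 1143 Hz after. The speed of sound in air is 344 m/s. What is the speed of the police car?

f₁/f₂ = (v + v_s)/(v − v_s), so v_s = v · (f₁ − f₂)/(f₁ + f₂).
v_s = 344 × (1291 − 1143)/(1291 + 1143) = 344 × 148/2434 ≈ 20.9 m/s.

20.9 m/s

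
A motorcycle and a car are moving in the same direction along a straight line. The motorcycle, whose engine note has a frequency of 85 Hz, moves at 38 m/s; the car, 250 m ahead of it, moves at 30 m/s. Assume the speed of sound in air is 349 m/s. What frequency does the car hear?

The car is ahead, so the motorcycle is moving toward it while the car is moving away from the motorcycle.
General Doppler shift: f' = f · (v − v_o)/(v − v_s).
f' = 85 × (349 − 30)/(349 − 38) = 85 × 319/311 ≈ 87 Hz.

87 Hz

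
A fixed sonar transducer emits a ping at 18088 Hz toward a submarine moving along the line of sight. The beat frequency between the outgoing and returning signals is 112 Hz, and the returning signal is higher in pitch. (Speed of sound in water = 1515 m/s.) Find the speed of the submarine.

Double Doppler shift off a moving reflector: f₂ = f₀ · (v + u)/(v − u) (u > 0 toward emitter).
Returning signal is higher, so f₂ = f₀ + Δf = 18088 + 112 = 18200 Hz.
Rearranging, u = v · (f₂ − f₀)/(f₂ + f₀) = 1515 × 112/36288 ≈ 4.7 m/s.
So the submarine is moving at 4.7 m/s toward the emitter.

4.7 m/s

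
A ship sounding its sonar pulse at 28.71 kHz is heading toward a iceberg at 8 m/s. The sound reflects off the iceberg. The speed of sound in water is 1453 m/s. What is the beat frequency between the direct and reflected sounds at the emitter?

318 Hz

The iceberg receives the sound from a moving source: f₁ = f₀ · v/(v − v_e) = 28.71 × 1453/1445 ≈ 28.869 kHz.
On the return leg the ship is a moving observer: f₂ = f₁ · (v + v_e)/v = 28.869 × 1461/1453 ≈ 29.028 kHz.
Equivalently f₂ = f₀ · (v + v_e)/(v − v_e).
Beat against the emitted tone (with f₀ = 28710 Hz): |f₂ − f₀| = 2v_e·f₀/(v − v_e) = 2 × 8 × 28710/1445 ≈ 318 Hz.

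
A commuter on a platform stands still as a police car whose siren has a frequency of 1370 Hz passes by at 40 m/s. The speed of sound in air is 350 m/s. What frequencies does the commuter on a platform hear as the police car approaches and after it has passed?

Approaching: f₁ = f · v/(v − v_s) = 1370 × 350/310 ≈ 1547 Hz.
Receding: f₂ = f · v/(v + v_s) = 1370 × 350/390 ≈ 1229 Hz.

1547 Hz approaching; 1229 Hz receding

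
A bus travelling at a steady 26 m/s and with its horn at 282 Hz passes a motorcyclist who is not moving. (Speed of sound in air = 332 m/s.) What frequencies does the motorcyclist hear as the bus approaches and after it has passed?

306 Hz approaching; 262 Hz receding

Approaching: f₁ = f · v/(v − v_s) = 282 × 332/306 ≈ 306 Hz.
Receding: f₂ = f · v/(v + v_s) = 282 × 332/358 ≈ 262 Hz.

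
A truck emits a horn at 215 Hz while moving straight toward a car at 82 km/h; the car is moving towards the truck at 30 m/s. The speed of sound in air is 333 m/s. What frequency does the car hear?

252 Hz

82 km/h = 22.78 m/s.
Both move, so f' = f · (v + v_o)/(v − v_s).
f' = 215 × (333 + 30)/(333 − 22.78) = 215 × 363/310.22 ≈ 252 Hz.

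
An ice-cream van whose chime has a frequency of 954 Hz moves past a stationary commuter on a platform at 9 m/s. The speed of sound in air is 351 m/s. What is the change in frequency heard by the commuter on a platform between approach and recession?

49.0 Hz

Approaching: f₁ = f · v/(v − v_s) = 954 × 351/342 ≈ 979.1 Hz.
Receding: f₂ = f · v/(v + v_s) = 954 × 351/360 ≈ 930.1 Hz.
Drop: f₁ − f₂ = 2f·v·v_s/(v² − v_s²) = 2 × 954 × 351 × 9/(351² − 9²) ≈ 49.0 Hz.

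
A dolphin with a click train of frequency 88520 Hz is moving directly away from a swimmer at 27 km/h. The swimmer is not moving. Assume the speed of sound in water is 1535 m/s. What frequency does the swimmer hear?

88090 Hz

27 km/h = 7.5 m/s.
With the source moving away from a stationary observer, f' = f · v/(v + v_s).
f' = 88520 × 1535/(1535 + 7.5) = 88520 × 1535/1542 ≈ 88090 Hz.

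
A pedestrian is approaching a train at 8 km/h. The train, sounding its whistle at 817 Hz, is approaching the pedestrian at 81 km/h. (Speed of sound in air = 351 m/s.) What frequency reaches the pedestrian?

81 km/h = 22.5 m/s; 8 km/h = 2.222 m/s.
Both move, so f' = f · (v + v_o)/(v − v_s).
f' = 817 × (351 + 2.222)/(351 − 22.5) = 817 × 353.22/328.5 ≈ 878 Hz.

878 Hz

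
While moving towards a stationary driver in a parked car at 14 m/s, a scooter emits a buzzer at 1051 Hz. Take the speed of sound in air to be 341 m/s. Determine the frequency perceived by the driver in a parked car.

1096 Hz

With the source moving toward a stationary observer, f' = f · v/(v − v_s).
f' = 1051 × 341/(341 − 14) = 1051 × 341/327 ≈ 1096 Hz.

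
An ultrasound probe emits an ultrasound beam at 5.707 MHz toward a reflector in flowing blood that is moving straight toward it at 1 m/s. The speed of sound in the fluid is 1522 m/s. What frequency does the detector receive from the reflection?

The reflector in flowing blood first receives the wave as a moving observer: f₁ = f₀ · (v + u)/v = 5.707 × (1522 + 1)/1522 ≈ 5.711 MHz.
On reflection it acts as a source moving toward the stationary detector: f₂ = f₁ · v/(v − u) = 5.711 × 1522/1521 ≈ 5.715 MHz.

5.715 MHz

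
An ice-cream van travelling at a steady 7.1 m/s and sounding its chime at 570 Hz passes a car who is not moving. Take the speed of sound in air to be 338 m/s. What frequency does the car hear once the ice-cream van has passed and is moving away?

Receding: f₂ = f · v/(v + v_s) = 570 × 338/345.1 ≈ 558 Hz.

558 Hz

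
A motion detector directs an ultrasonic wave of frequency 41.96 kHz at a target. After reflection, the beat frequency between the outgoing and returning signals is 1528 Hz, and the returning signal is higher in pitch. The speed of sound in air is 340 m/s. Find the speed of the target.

Double Doppler shift off a moving reflector: f₂ = f₀ · (v + u)/(v − u) (u > 0 toward emitter).
Returning signal is higher, so f₂ = f₀ + Δf = 41960 + 1528 = 43488 Hz.
Rearranging, u = v · (f₂ − f₀)/(f₂ + f₀) = 340 × 1528/85448 ≈ 6.1 m/s.
So the target is moving at 6.1 m/s toward the emitter.

6.1 m/s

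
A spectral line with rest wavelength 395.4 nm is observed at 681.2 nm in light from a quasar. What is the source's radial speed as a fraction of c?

0.496

λ'/λ₀ = 1.7228 > 1 (redshift), so the source is receding.
λ'/λ₀ = √((1 + β)/(1 − β)) for a receding source ⇒ β = (r² − 1)/(r² + 1) with r = λ'/λ₀.
β = (2.9681 − 1)/(2.9681 + 1) ≈ 0.496.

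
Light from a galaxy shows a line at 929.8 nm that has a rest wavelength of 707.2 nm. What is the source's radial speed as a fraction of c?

0.267c

λ'/λ₀ = 1.3148 > 1 (redshift), so the source is receding.
λ'/λ₀ = √((1 + β)/(1 − β)) for a receding source ⇒ β = (r² − 1)/(r² + 1) with r = λ'/λ₀.
β = (1.7286 − 1)/(1.7286 + 1) ≈ 0.267.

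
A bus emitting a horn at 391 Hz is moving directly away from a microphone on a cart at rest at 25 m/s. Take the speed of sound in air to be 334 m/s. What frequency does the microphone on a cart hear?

364 Hz

With the source moving away from a stationary observer, f' = f · v/(v + v_s).
f' = 391 × 334/(334 + 25) = 391 × 334/359 ≈ 364 Hz.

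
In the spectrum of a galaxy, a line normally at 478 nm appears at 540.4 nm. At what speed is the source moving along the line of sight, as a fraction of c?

0.122c

λ'/λ₀ = 1.1305 > 1 (redshift), so the source is receding.
λ'/λ₀ = √((1 + β)/(1 − β)) for a receding source ⇒ β = (r² − 1)/(r² + 1) with r = λ'/λ₀.
β = (1.2781 − 1)/(1.2781 + 1) ≈ 0.122.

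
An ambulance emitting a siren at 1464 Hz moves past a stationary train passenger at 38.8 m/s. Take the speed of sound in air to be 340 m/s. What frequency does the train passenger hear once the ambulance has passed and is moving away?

1314 Hz

Receding: f₂ = f · v/(v + v_s) = 1464 × 340/378.8 ≈ 1314 Hz.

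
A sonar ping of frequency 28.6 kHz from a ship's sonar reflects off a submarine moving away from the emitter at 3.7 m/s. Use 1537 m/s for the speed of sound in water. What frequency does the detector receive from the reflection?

28.5 kHz

At the submarine (a moving observer), f₁ = f₀ · (v − u)/v = 28.6 × 1533.3/1537 ≈ 28.5 kHz.
The reflection then acts as a moving source: f₂ = f₁ · v/(v + u) ≈ 28.5 kHz.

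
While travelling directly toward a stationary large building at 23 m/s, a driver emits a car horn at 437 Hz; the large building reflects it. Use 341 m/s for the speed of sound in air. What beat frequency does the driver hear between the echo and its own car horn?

63 Hz

The large building receives the sound from a moving source: f₁ = f₀ · v/(v − v_e) = 437 × 341/318 ≈ 468.6 Hz.
On the return leg the driver is a moving observer: f₂ = f₁ · (v + v_e)/v = 468.6 × 364/341 ≈ 500.2 Hz.
Equivalently f₂ = f₀ · (v + v_e)/(v − v_e).
Beat against the emitted tone: |f₂ − f₀| = 2v_e·f₀/(v − v_e) = 2 × 23 × 437/318 ≈ 63 Hz.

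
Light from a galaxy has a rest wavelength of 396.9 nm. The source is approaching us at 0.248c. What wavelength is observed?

Relativistic Doppler for wavelength: λ' = λ₀ · √((1 − β)/(1 + β)).
λ' = 396.9 × √(0.7520/1.2480) = 396.9 × 0.77625 ≈ 308.1 nm.

308.1 nm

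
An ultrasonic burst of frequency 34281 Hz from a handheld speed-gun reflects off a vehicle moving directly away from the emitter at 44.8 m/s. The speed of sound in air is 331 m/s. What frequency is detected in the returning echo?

At the vehicle (a moving observer), f₁ = f₀ · (v − u)/v = 34281 × 286.2/331 ≈ 29641 Hz.
The reflection then acts as a moving source: f₂ = f₁ · v/(v + u) ≈ 26108 Hz.

26108 Hz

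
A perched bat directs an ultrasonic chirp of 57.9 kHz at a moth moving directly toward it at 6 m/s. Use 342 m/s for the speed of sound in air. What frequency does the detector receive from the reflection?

At the moth (a moving observer), f₁ = f₀ · (v + u)/v = 57.9 × 348/342 ≈ 58.9 kHz.
The reflection then acts as a moving source: f₂ = f₁ · v/(v − u) ≈ 60.0 kHz.
Equivalently f₂ = f₀ · (v + u)/(v − u).

60.0 kHz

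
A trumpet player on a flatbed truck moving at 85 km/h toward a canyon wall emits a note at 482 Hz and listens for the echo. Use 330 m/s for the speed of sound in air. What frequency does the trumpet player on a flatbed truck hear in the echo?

556 Hz

85 km/h = 23.61 m/s.
The canyon wall receives the sound from a moving source: f₁ = f₀ · v/(v − v_e) = 482 × 330/306.39 ≈ 519 Hz.
On the return leg the trumpet player on a flatbed truck is a moving observer: f₂ = f₁ · (v + v_e)/v = 519 × 353.61/330 ≈ 556 Hz.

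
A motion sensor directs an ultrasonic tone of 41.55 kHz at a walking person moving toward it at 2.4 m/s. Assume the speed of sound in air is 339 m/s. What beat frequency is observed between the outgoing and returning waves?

593 Hz

The walking person first receives the wave as a moving observer: f₁ = f₀ · (v + u)/v = 41.55 × (339 + 2.4)/339 ≈ 41.844 kHz.
The reflection then acts as a moving source: f₂ = f₁ · v/(v − u) ≈ 42.143 kHz.
Beat frequency (with f₀ = 41550 Hz): |f₂ − f₀| = 2u·f₀/(v − u) = 2 × 2.4 × 41550/336.6 ≈ 593 Hz.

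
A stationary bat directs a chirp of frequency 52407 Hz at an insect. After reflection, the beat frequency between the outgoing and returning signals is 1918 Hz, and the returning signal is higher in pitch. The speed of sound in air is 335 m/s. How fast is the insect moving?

6.0 m/s

Double Doppler shift off a moving reflector: f₂ = f₀ · (v + u)/(v − u) (u > 0 toward emitter).
Returning signal is higher, so f₂ = f₀ + Δf = 52407 + 1918 = 54325 Hz.
Rearranging, u = v · (f₂ − f₀)/(f₂ + f₀) = 335 × 1918/106732 ≈ 6.0 m/s.
So the insect is moving at 6.0 m/s toward the emitter.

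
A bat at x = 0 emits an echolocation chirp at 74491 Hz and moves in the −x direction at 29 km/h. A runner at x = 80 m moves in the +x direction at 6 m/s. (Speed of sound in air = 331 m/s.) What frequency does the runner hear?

29 km/h = 8.056 m/s.
The observer lies on the +x side, so the source is heading away from the observer and the observer is heading away from the source.
Both move, so f' = f · (v − v_o)/(v + v_s).
f' = 74491 × (331 − 6)/(331 + 8.056) = 74491 × 325/339.06 ≈ 71403 Hz.

71403 Hz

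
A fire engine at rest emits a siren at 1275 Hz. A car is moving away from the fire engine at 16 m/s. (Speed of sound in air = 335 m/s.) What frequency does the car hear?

1214 Hz

Only the observer moves, away from the source, so f' = f · (v − v_o)/v.
f' = 1275 × (335 − 16)/335 = 1275 × 319/335 ≈ 1214 Hz.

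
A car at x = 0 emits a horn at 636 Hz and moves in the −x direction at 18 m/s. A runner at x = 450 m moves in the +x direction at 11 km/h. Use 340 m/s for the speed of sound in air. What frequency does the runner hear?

11 km/h = 3.056 m/s.
The observer lies on the +x side, so the source is heading away from the observer and the observer is heading away from the source.
With source receding and observer receding, f' = f · (v − v_o)/(v + v_s).
f' = 636 × (340 − 3.056)/(340 + 18) = 636 × 336.94/358 ≈ 599 Hz.

599 Hz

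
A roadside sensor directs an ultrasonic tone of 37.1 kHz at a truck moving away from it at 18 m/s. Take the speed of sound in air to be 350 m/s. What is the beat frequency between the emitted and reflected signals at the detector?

The truck first receives the wave as a moving observer: f₁ = f₀ · (v − u)/v = 37.1 × (350 − 18)/350 ≈ 35.19 kHz.
The reflection then acts as a moving source: f₂ = f₁ · v/(v + u) ≈ 33.47 kHz.
Equivalently f₂ = f₀ · (v − u)/(v + u).
Beat frequency (with f₀ = 37100 Hz): |f₂ − f₀| = 2u·f₀/(v + u) = 2 × 18 × 37100/368 ≈ 3629 Hz.

3629 Hz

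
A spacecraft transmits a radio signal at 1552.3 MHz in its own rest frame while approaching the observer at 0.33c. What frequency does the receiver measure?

2187.1 MHz

Relativistic Doppler for frequency: f' = f₀ · √((1 + β)/(1 − β)).
f' = 1552.3 × √(1.3300/0.6700) = 1552.3 × 1.40893 ≈ 2187.1 MHz.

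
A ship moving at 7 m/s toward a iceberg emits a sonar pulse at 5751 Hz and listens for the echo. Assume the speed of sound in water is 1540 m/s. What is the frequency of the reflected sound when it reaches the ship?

The iceberg receives the sound from a moving source: f₁ = f₀ · v/(v − v_e) = 5751 × 1540/1533 ≈ 5777 Hz.
On the return leg the ship is a moving observer: f₂ = f₁ · (v + v_e)/v = 5777 × 1547/1540 ≈ 5804 Hz.

5804 Hz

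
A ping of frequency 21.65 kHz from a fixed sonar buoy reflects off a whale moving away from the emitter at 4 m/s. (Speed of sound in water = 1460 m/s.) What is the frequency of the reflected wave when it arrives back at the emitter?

At the whale (a moving observer), f₁ = f₀ · (v − u)/v = 21.65 × 1456/1460 ≈ 21.6 kHz.
The reflection then acts as a moving source: f₂ = f₁ · v/(v + u) ≈ 21.5 kHz.
Equivalently f₂ = f₀ · (v − u)/(v + u).

21.5 kHz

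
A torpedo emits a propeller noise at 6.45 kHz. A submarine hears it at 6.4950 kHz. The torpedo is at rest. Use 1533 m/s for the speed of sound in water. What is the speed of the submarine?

10.7 m/s

f' > f, so the submarine is approaching.
f' = f · (v + v_o)/v ⇒ v_o = v · |f'/f − 1|.
v_o = 1533 × |6.4950/6.45 − 1| = 1533 × 0.006977 ≈ 10.7 m/s.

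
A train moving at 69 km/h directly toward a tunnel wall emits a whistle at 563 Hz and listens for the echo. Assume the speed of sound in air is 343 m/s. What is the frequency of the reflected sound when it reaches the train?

69 km/h = 19.17 m/s.
The tunnel wall receives the sound from a moving source: f₁ = f₀ · v/(v − v_e) = 563 × 343/323.83 ≈ 596 Hz.
On the return leg the train is a moving observer: f₂ = f₁ · (v + v_e)/v = 596 × 362.17/343 ≈ 630 Hz.
Equivalently f₂ = f₀ · (v + v_e)/(v − v_e).

630 Hz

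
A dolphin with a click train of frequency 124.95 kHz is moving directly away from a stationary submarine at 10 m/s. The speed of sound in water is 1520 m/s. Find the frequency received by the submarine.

124.1 kHz

Moving source, stationary observer: f' = f · v/(v + v_s) since the source is receding.
f' = 124.95 × 1520/(1520 + 10) = 124.95 × 1520/1530 ≈ 124.1 kHz.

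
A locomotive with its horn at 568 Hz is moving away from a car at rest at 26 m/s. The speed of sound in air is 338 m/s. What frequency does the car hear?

527 Hz

Moving source, stationary observer: f' = f · v/(v + v_s) since the source is receding.
f' = 568 × 338/(338 + 26) = 568 × 338/364 ≈ 527 Hz.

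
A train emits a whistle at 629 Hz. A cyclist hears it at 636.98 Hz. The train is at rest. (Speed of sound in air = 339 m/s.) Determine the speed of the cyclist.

f' > f, so the cyclist is approaching.
f' = f · (v + v_o)/v ⇒ v_o = v · |f'/f − 1|.
v_o = 339 × |636.98/629 − 1| = 339 × 0.01269 ≈ 4.3 m/s.

4.3 m/s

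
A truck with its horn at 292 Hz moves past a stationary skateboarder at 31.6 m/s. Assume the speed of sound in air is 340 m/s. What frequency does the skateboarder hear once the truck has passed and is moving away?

267 Hz

Receding: f₂ = f · v/(v + v_s) = 292 × 340/371.6 ≈ 267 Hz.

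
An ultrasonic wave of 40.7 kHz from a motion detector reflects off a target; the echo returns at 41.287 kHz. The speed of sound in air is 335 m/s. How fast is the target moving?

2.40 m/s

Double Doppler shift off a moving reflector: f₂ = f₀ · (v + u)/(v − u) (u > 0 toward emitter).
Rearranging, u = v · (f₂ − f₀)/(f₂ + f₀) = 335 × 0.587/81.987 ≈ 2.40 m/s.
So the target is moving at 2.40 m/s toward the emitter.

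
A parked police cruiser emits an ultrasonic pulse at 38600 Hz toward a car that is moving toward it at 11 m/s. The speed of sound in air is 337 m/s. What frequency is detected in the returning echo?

At the car (a moving observer), f₁ = f₀ · (v + u)/v = 38600 × 348/337 ≈ 39860 Hz.
On reflection it acts as a source moving toward the stationary detector: f₂ = f₁ · v/(v − u) = 39860 × 337/326 ≈ 41205 Hz.
Equivalently f₂ = f₀ · (v + u)/(v − u).

41205 Hz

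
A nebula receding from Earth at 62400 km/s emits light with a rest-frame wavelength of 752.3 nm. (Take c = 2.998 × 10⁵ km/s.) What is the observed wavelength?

929.2 nm

β = v/c = 62400/299800 = 0.2081.
Relativistic Doppler for wavelength: λ' = λ₀ · √((1 + β)/(1 − β)).
λ' = 752.3 × √(1.2081/0.7919) = 752.3 × 1.23519 ≈ 929.2 nm.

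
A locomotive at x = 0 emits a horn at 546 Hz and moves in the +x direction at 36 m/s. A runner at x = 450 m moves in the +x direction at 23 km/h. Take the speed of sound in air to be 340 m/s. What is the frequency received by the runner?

23 km/h = 6.389 m/s.
The observer lies on the +x side, so the source is heading toward the observer and the observer is heading away from the source.
General Doppler shift: f' = f · (v − v_o)/(v − v_s).
f' = 546 × (340 − 6.389)/(340 − 36) = 546 × 333.61/304 ≈ 599 Hz.

599 Hz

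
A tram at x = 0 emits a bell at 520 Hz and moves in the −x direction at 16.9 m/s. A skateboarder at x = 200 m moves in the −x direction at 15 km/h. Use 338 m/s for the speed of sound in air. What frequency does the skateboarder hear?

501 Hz

15 km/h = 4.167 m/s.
The observer lies on the +x side, so the source is heading away from the observer and the observer is heading toward the source.
General Doppler shift: f' = f · (v + v_o)/(v + v_s).
f' = 520 × (338 + 4.167)/(338 + 16.9) = 520 × 342.17/354.9 ≈ 501 Hz.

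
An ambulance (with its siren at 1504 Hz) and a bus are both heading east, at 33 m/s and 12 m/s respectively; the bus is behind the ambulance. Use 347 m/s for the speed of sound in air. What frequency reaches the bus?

1421 Hz

The bus is behind, so the ambulance is moving away from it while the bus is moving toward the ambulance.
With source receding and observer approaching, f' = f · (v + v_o)/(v + v_s).
f' = 1504 × (347 + 12)/(347 + 33) = 1504 × 359/380 ≈ 1421 Hz.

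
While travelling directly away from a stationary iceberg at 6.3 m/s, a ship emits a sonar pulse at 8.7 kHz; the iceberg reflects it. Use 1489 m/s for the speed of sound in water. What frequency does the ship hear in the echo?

8.63 kHz

The iceberg receives the sound from a moving source: f₁ = f₀ · v/(v + v_e) = 8.7 × 1489/1495.3 ≈ 8.66 kHz.
On the return leg the ship is a moving observer: f₂ = f₁ · (v − v_e)/v = 8.66 × 1482.7/1489 ≈ 8.63 kHz.
Equivalently f₂ = f₀ · (v − v_e)/(v + v_e).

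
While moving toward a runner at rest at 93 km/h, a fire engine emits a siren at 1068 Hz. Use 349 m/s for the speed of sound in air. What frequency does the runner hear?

93 km/h = 25.83 m/s.
Only the source moves, toward the listener, so f' = f · v/(v − v_s).
f' = 1068 × 349/(349 − 25.83) = 1068 × 349/323.2 ≈ 1153 Hz.

1153 Hz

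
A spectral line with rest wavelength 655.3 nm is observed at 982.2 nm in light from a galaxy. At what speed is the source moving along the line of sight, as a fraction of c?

λ'/λ₀ = 1.4989 > 1 (redshift), so the source is receding.
λ'/λ₀ = √((1 + β)/(1 − β)) for a receding source ⇒ β = (r² − 1)/(r² + 1) with r = λ'/λ₀.
β = (2.2466 − 1)/(2.2466 + 1) ≈ 0.384.

0.384c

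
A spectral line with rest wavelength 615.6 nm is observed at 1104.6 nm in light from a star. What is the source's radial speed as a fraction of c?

0.526

λ'/λ₀ = 1.7943 > 1 (redshift), so the source is receding.
λ'/λ₀ = √((1 + β)/(1 − β)) for a receding source ⇒ β = (r² − 1)/(r² + 1) with r = λ'/λ₀.
β = (3.2197 − 1)/(3.2197 + 1) ≈ 0.526.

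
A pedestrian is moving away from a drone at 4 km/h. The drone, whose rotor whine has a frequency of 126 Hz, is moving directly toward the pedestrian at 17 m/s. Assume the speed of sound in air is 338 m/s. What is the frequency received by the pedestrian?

132 Hz

4 km/h = 1.111 m/s.
General Doppler shift: f' = f · (v − v_o)/(v − v_s).
f' = 126 × (338 − 1.111)/(338 − 17) = 126 × 336.89/321 ≈ 132 Hz.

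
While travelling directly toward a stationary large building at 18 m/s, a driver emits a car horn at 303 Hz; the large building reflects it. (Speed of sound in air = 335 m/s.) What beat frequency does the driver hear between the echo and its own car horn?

34.4 Hz

The large building receives the sound from a moving source: f₁ = f₀ · v/(v − v_e) = 303 × 335/317 ≈ 320.2 Hz.
On the return leg the driver is a moving observer: f₂ = f₁ · (v + v_e)/v = 320.2 × 353/335 ≈ 337.4 Hz.
Equivalently f₂ = f₀ · (v + v_e)/(v − v_e).
Beat against the emitted tone: |f₂ − f₀| = 2v_e·f₀/(v − v_e) = 2 × 18 × 303/317 ≈ 34.4 Hz.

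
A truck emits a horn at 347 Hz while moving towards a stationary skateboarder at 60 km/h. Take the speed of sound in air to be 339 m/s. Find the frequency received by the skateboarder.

60 km/h = 16.67 m/s.
With the source moving toward a stationary observer, f' = f · v/(v − v_s).
f' = 347 × 339/(339 − 16.67) = 347 × 339/322.3 ≈ 365 Hz.

365 Hz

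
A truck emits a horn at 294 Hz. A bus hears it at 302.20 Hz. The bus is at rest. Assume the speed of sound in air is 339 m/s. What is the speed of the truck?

f' > f, so the truck is approaching.
f' = f · v/(v − v_s) ⇒ v_s = v · |1 − f/f'|.
v_s = 339 × |1 − 294/302.20| = 339 × 0.02713 ≈ 9.2 m/s.

9.2 m/s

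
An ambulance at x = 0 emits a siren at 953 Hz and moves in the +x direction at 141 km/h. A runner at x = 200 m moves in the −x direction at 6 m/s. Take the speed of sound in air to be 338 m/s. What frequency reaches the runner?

141 km/h = 39.17 m/s.
The observer lies on the +x side, so the source is heading toward the observer and the observer is heading toward the source.
With source approaching and observer approaching, f' = f · (v + v_o)/(v − v_s).
f' = 953 × (338 + 6)/(338 − 39.17) = 953 × 344/298.83 ≈ 1097 Hz.

1097 Hz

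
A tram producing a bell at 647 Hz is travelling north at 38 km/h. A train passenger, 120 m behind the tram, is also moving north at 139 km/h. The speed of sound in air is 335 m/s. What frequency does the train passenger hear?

700 Hz

38 km/h = 10.56 m/s; 139 km/h = 38.61 m/s.
The train passenger is behind, so the tram is moving away from it while the train passenger is moving toward the tram.
With source receding and observer approaching, f' = f · (v + v_o)/(v + v_s).
f' = 647 × (335 + 38.61)/(335 + 10.56) = 647 × 373.61/345.56 ≈ 700 Hz.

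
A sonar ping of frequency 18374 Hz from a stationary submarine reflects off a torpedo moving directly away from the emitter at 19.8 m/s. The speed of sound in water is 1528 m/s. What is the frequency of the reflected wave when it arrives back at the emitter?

The torpedo first receives the wave as a moving observer: f₁ = f₀ · (v − u)/v = 18374 × (1528 − 19.8)/1528 ≈ 18136 Hz.
The reflection then acts as a moving source: f₂ = f₁ · v/(v + u) ≈ 17904 Hz.
Equivalently f₂ = f₀ · (v − u)/(v + u).

17904 Hz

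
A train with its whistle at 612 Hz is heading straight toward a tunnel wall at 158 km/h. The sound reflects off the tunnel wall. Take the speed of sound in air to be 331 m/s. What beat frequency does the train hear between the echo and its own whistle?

187 Hz

158 km/h = 43.89 m/s.
The tunnel wall receives the sound from a moving source: f₁ = f₀ · v/(v − v_e) = 612 × 331/287.11 ≈ 705.6 Hz.
On the return leg the train is a moving observer: f₂ = f₁ · (v + v_e)/v = 705.6 × 374.89/331 ≈ 799.1 Hz.
Equivalently f₂ = f₀ · (v + v_e)/(v − v_e).
Beat against the emitted tone: |f₂ − f₀| = 2v_e·f₀/(v − v_e) = 2 × 43.89 × 612/287.11 ≈ 187 Hz.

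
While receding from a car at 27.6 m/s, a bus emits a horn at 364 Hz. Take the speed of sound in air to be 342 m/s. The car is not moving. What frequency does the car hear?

With the source moving away from a stationary observer, f' = f · v/(v + v_s).
f' = 364 × 342/(342 + 27.6) = 364 × 342/369.6 ≈ 337 Hz.

337 Hz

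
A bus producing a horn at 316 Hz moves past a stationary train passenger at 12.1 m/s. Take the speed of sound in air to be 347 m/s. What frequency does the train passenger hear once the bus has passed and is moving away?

Receding: f₂ = f · v/(v + v_s) = 316 × 347/359.1 ≈ 305 Hz.

305 Hz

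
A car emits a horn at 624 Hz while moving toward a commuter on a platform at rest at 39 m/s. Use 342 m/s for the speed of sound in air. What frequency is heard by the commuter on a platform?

Moving source, stationary observer: f' = f · v/(v − v_s) since the source is approaching.
f' = 624 × 342/(342 − 39) = 624 × 342/303 ≈ 704 Hz.

704 Hz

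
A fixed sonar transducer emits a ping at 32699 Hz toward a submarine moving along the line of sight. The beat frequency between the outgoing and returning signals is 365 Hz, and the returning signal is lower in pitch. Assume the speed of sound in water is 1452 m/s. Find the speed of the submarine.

8.1 m/s

Double Doppler shift off a moving reflector: f₂ = f₀ · (v + u)/(v − u) (u > 0 toward emitter).
Returning signal is lower, so f₂ = f₀ − Δf = 32699 − 365 = 32334 Hz.
Rearranging, u = v · (f₂ − f₀)/(f₂ + f₀) = 1452 × -365/65033 ≈ -8.1 m/s.
So the submarine is moving at 8.1 m/s away from the emitter.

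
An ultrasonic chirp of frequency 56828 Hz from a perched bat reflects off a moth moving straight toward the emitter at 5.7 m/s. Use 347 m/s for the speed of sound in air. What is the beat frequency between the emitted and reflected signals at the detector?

The moth first receives the wave as a moving observer: f₁ = f₀ · (v + u)/v = 56828 × (347 + 5.7)/347 ≈ 57761 Hz.
The reflection then acts as a moving source: f₂ = f₁ · v/(v − u) ≈ 58726 Hz.
Beat frequency: |f₂ − f₀| = 2u·f₀/(v − u) = 2 × 5.7 × 56828/341.3 ≈ 1898 Hz.

1898 Hz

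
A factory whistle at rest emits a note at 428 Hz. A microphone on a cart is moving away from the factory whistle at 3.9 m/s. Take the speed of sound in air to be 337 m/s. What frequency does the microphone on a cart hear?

423 Hz

Moving observer, stationary source: f' = f · (v − v_o)/v.
f' = 428 × (337 − 3.9)/337 = 428 × 333.1/337 ≈ 423 Hz.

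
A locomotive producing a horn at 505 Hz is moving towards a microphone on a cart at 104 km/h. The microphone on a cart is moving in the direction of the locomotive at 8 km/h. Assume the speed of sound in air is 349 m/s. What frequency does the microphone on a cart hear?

104 km/h = 28.89 m/s; 8 km/h = 2.222 m/s.
With source approaching and observer approaching, f' = f · (v + v_o)/(v − v_s).
f' = 505 × (349 + 2.222)/(349 − 28.89) = 505 × 351.22/320.11 ≈ 554 Hz.

554 Hz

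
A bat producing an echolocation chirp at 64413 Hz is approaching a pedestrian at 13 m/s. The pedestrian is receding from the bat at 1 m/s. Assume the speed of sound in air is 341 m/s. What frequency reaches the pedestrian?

General Doppler shift: f' = f · (v − v_o)/(v − v_s).
f' = 64413 × (341 − 1)/(341 − 13) = 64413 × 340/328 ≈ 66770 Hz.

66770 Hz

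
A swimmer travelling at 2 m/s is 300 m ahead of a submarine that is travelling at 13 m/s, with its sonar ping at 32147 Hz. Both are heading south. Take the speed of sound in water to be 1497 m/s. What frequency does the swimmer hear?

32385 Hz

The swimmer is ahead, so the submarine is moving toward it while the swimmer is moving away from the submarine.
Both move, so f' = f · (v − v_o)/(v − v_s).
f' = 32147 × (1497 − 2)/(1497 − 13) = 32147 × 1495/1484 ≈ 32385 Hz.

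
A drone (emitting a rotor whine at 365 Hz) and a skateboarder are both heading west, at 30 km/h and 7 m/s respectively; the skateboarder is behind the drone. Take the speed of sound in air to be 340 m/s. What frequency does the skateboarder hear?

30 km/h = 8.333 m/s.
The skateboarder is behind, so the drone is moving away from it while the skateboarder is moving toward the drone.
With source receding and observer approaching, f' = f · (v + v_o)/(v + v_s).
f' = 365 × (340 + 7)/(340 + 8.333) = 365 × 347/348.33 ≈ 364 Hz.

364 Hz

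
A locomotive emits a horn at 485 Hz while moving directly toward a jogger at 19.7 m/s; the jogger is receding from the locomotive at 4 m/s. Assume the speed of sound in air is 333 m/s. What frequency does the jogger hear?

509 Hz

General Doppler shift: f' = f · (v − v_o)/(v − v_s).
f' = 485 × (333 − 4)/(333 − 19.7) = 485 × 329/313.3 ≈ 509 Hz.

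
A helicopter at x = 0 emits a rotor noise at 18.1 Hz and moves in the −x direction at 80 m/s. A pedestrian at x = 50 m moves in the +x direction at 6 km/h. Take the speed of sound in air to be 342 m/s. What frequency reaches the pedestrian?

14.6 Hz

6 km/h = 1.667 m/s.
The observer lies on the +x side, so the source is heading away from the observer and the observer is heading away from the source.
With source receding and observer receding, f' = f · (v − v_o)/(v + v_s).
f' = 18.1 × (342 − 1.667)/(342 + 80) = 18.1 × 340.33/422 ≈ 14.6 Hz.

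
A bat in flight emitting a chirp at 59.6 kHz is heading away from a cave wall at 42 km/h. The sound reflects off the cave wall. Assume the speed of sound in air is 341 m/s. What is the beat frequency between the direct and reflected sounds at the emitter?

3943 Hz

42 km/h = 11.67 m/s.
The cave wall receives the sound from a moving source: f₁ = f₀ · v/(v + v_e) = 59.6 × 341/352.67 ≈ 57.63 kHz.
On the return leg the bat in flight is a moving observer: f₂ = f₁ · (v − v_e)/v = 57.63 × 329.33/341 ≈ 55.66 kHz.
Beat against the emitted tone (with f₀ = 59600 Hz): |f₂ − f₀| = 2v_e·f₀/(v + v_e) = 2 × 11.67 × 59600/352.67 ≈ 3943 Hz.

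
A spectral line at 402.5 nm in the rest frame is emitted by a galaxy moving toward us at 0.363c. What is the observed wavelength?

Relativistic Doppler for wavelength: λ' = λ₀ · √((1 − β)/(1 + β)).
λ' = 402.5 × √(0.6370/1.3630) = 402.5 × 0.68363 ≈ 275.2 nm.

275.2 nm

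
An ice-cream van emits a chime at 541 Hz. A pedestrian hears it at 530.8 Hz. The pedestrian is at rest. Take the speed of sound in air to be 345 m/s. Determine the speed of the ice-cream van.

f' < f, so the ice-cream van is receding.
f' = f · v/(v + v_s) ⇒ v_s = v · |1 − f/f'|.
v_s = 345 × |1 − 541/530.8| = 345 × 0.01922 ≈ 6.6 m/s.

6.6 m/s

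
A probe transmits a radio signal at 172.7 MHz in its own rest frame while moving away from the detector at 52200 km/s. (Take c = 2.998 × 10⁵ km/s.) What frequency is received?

β = v/c = 52200/299800 = 0.1741.
Relativistic Doppler for frequency: f' = f₀ · √((1 − β)/(1 + β)).
f' = 172.7 × √(0.8259/1.1741) = 172.7 × 0.83869 ≈ 144.8 MHz.

144.8 MHz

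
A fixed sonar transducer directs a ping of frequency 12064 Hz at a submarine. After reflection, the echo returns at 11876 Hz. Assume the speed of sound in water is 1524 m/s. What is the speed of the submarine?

12.0 m/s

Double Doppler shift off a moving reflector: f₂ = f₀ · (v + u)/(v − u) (u > 0 toward emitter).
Rearranging, u = v · (f₂ − f₀)/(f₂ + f₀) = 1524 × -188/23940 ≈ -12.0 m/s.
So the submarine is moving at 12.0 m/s away from the emitter.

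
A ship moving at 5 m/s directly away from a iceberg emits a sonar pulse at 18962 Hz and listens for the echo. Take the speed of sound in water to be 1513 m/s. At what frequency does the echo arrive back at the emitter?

The iceberg receives the sound from a moving source: f₁ = f₀ · v/(v + v_e) = 18962 × 1513/1518 ≈ 18900 Hz.
On the return leg the ship is a moving observer: f₂ = f₁ · (v − v_e)/v = 18900 × 1508/1513 ≈ 18837 Hz.

18837 Hz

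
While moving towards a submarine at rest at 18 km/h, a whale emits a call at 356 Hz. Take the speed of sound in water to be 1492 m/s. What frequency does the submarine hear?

357 Hz

18 km/h = 5 m/s.
Moving source, stationary observer: f' = f · v/(v − v_s) since the source is approaching.
f' = 356 × 1492/(1492 − 5) = 356 × 1492/1487 ≈ 357 Hz.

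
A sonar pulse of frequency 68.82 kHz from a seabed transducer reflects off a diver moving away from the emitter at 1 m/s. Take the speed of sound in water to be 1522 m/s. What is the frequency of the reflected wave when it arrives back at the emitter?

The diver first receives the wave as a moving observer: f₁ = f₀ · (v − u)/v = 68.82 × (1522 − 1)/1522 ≈ 68.8 kHz.
On reflection it acts as a source moving away from the stationary detector: f₂ = f₁ · v/(v + u) = 68.8 × 1522/1523 ≈ 68.7 kHz.

68.7 kHz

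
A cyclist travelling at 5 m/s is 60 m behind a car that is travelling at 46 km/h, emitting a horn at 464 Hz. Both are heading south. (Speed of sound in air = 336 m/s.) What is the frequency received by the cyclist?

46 km/h = 12.78 m/s.
The cyclist is behind, so the car is moving away from it while the cyclist is moving toward the car.
General Doppler shift: f' = f · (v + v_o)/(v + v_s).
f' = 464 × (336 + 5)/(336 + 12.78) = 464 × 341/348.78 ≈ 454 Hz.

454 Hz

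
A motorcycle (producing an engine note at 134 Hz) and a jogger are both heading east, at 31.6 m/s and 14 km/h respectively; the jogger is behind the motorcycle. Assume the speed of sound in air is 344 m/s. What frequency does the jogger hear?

14 km/h = 3.889 m/s.
The jogger is behind, so the motorcycle is moving away from it while the jogger is moving toward the motorcycle.
General Doppler shift: f' = f · (v + v_o)/(v + v_s).
f' = 134 × (344 + 3.889)/(344 + 31.6) = 134 × 347.89/375.6 ≈ 124 Hz.

124 Hz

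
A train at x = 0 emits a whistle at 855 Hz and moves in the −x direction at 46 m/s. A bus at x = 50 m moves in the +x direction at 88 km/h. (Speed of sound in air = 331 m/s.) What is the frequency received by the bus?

88 km/h = 24.44 m/s.
The observer lies on the +x side, so the source is heading away from the observer and the observer is heading away from the source.
With source receding and observer receding, f' = f · (v − v_o)/(v + v_s).
f' = 855 × (331 − 24.44)/(331 + 46) = 855 × 306.56/377 ≈ 695 Hz.

695 Hz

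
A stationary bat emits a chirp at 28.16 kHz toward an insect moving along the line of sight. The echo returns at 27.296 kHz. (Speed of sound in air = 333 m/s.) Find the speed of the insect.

Double Doppler shift off a moving reflector: f₂ = f₀ · (v + u)/(v − u) (u > 0 toward emitter).
Rearranging, u = v · (f₂ − f₀)/(f₂ + f₀) = 333 × -0.864/55.456 ≈ -5.2 m/s.
So the insect is moving at 5.2 m/s away from the emitter.

5.2 m/s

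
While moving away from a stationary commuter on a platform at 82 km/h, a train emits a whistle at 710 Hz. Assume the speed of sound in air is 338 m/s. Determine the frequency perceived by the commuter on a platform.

82 km/h = 22.78 m/s.
Only the source moves, away from the listener, so f' = f · v/(v + v_s).
f' = 710 × 338/(338 + 22.78) = 710 × 338/360.8 ≈ 665 Hz.

665 Hz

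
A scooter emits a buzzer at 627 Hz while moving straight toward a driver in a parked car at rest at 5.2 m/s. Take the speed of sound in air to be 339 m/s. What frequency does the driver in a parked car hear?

Moving source, stationary observer: f' = f · v/(v − v_s) since the source is approaching.
f' = 627 × 339/(339 − 5.2) = 627 × 339/333.8 ≈ 637 Hz.

637 Hz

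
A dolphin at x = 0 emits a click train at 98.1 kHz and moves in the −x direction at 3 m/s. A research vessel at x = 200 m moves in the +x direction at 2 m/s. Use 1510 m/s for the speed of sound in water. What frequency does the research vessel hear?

The observer lies on the +x side, so the source is heading away from the observer and the observer is heading away from the source.
Both move, so f' = f · (v − v_o)/(v + v_s).
f' = 98.1 × (1510 − 2)/(1510 + 3) = 98.1 × 1508/1513 ≈ 97.8 kHz.

97.8 kHz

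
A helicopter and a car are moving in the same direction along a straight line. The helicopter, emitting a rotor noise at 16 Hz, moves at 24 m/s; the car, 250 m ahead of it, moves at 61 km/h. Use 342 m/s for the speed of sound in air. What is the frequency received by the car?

61 km/h = 16.94 m/s.
The car is ahead, so the helicopter is moving toward it while the car is moving away from the helicopter.
General Doppler shift: f' = f · (v − v_o)/(v − v_s).
f' = 16 × (342 − 16.94)/(342 − 24) = 16 × 325.06/318 ≈ 16.4 Hz.

16.4 Hz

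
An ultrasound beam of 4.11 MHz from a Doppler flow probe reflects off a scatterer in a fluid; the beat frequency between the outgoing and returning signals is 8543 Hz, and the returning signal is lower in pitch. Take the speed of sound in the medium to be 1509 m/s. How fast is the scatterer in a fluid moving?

Double Doppler shift off a moving reflector: f₂ = f₀ · (v + u)/(v − u) (u > 0 toward emitter).
Returning signal is lower, so f₂ = f₀ − Δf = 4110000 − 8543 = 4101457 Hz.
Rearranging, u = v · (f₂ − f₀)/(f₂ + f₀) = 1509 × -8543/8211457 ≈ -1.57 m/s.
So the scatterer in a fluid is moving at 1.57 m/s away from the emitter.

1.57 m/s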